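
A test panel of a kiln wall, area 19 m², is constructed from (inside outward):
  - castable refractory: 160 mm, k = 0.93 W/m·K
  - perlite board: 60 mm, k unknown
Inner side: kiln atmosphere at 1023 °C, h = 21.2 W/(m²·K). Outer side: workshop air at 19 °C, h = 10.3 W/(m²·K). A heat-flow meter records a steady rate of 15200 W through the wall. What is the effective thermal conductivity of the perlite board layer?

Using the resistance-network approach (series):
R_inner film = 1/(h_i·A) = 1/(21.2×19) = 0.002483 K/W
R_castable refractory = L/(kA) = 0.16/(0.93×19) = 0.009055 K/W
R_outer film = 1/(h_o·A) = 1/(10.3×19) = 0.00511 K/W
Sum of known resistances R_other = 0.01665 K/W
Total R = ΔT/Q = 1004/15200 = 0.06605 K/W
R_perlite board = R_total − R_other = 0.04941 K/W
k = L/(R·A) = 0.06/(0.04941×19)

k ≈ 0.0639 W/(m·K)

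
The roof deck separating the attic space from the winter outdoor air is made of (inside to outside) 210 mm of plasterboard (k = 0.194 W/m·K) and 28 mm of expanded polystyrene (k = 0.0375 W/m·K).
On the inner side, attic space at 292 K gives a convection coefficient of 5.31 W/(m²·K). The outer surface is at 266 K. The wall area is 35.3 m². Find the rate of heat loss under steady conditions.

Treating each layer as a thermal resistance in series:
R_inner film = 1/(h_i·A) = 1/(5.31×35.3) = 0.005335 K/W
R_plasterboard = L/(kA) = 0.21/(0.194×35.3) = 0.03066 K/W
R_expanded polystyrene = L/(kA) = 0.028/(0.0375×35.3) = 0.02115 K/W
R_total = 0.05715 K/W
Q = ΔT / R_total = 26 / 0.05715

Q ≈ 455 W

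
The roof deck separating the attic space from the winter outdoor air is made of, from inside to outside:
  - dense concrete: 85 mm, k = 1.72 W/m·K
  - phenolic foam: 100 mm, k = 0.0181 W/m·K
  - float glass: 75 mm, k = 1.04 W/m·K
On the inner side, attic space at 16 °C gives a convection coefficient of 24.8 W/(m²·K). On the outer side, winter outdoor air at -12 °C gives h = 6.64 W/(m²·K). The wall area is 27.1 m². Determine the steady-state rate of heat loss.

Series thermal resistances:
R_inner film = 1/(h_i·A) = 1/(24.8×27.1) = 0.001488 K/W
R_dense concrete = L/(kA) = 0.085/(1.72×27.1) = 0.001824 K/W
R_phenolic foam = L/(kA) = 0.1/(0.0181×27.1) = 0.2039 K/W
R_float glass = L/(kA) = 0.075/(1.04×27.1) = 0.002661 K/W
R_outer film = 1/(h_o·A) = 1/(6.64×27.1) = 0.005557 K/W
R_total = 0.2154 K/W
Q = ΔT / R_total = 28 / 0.2154

Q ≈ 130 W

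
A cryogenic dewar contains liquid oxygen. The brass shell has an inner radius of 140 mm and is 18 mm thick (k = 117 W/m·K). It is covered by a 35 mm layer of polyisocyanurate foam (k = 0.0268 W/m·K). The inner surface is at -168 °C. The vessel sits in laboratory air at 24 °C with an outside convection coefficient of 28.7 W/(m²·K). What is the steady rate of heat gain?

Q ≈ 55.1 W

For a spherical shell R = (1/r₁ − 1/r₂)/(4πk); film R = 1/(h·4πr²). In series:
R_brass shell = (1/0.14 − 1/0.158)/(4π×117) = 5.535×10^-4 K/W
R_polyisocyanurate foam = (1/0.158 − 1/0.193)/(4π×0.0268) = 3.408 K/W
R_outer film = 1/(h·4πr_o²) = 1/(28.7×4π×0.193²) = 0.07444 K/W
R_total = 3.483 K/W
Q = ΔT/R_total = 192/3.483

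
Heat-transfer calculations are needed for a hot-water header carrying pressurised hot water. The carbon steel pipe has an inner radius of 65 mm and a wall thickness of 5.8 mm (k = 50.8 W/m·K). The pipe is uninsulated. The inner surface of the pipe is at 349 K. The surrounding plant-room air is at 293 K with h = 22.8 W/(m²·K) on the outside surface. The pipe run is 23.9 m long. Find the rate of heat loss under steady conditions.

Q ≈ 13500 W

Cylindrical conduction, so R = ln(r₂/r₁)/(2πkL) per layer, in series:
R_carbon steel pipe wall = ln(70.8/65)/(2π×50.8×23.9) = 1.12×10^-5 K/W
R_outer film = 1/(h_o·2πr_oL) = 1/(22.8×2π×0.0708×23.9) = 0.004125 K/W
R_total = 0.004136 K/W
Q = ΔT/R_total = 56/0.004136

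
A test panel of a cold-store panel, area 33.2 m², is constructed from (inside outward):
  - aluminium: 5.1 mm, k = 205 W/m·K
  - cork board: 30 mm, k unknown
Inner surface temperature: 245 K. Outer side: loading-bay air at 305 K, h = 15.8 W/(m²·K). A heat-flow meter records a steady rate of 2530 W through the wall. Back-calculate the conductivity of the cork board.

k ≈ 0.0414 W/(m·K)

Thermal resistances in series:
R_aluminium = L/(kA) = 0.0051/(205×33.2) = 7.493×10^-7 K/W
R_outer film = 1/(h_o·A) = 1/(15.8×33.2) = 0.001906 K/W
Sum of known resistances R_other = 0.001907 K/W
Total R = ΔT/Q = 60/2530 = 0.02372 K/W
R_cork board = R_total − R_other = 0.02181 K/W
k = L/(R·A) = 0.03/(0.02181×33.2)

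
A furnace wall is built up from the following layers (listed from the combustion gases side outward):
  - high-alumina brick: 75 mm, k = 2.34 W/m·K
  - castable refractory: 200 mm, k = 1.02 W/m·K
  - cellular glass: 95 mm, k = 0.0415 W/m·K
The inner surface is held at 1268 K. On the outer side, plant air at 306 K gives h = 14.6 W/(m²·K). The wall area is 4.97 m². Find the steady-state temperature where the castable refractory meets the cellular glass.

Model the wall as resistances in series:
R_high-alumina brick = L/(kA) = 0.075/(2.34×4.97) = 0.006449 K/W
R_castable refractory = L/(kA) = 0.2/(1.02×4.97) = 0.03945 K/W
R_cellular glass = L/(kA) = 0.095/(0.0415×4.97) = 0.4606 K/W
R_outer film = 1/(h_o·A) = 1/(14.6×4.97) = 0.01378 K/W
R_total = 0.5203 K/W;  Q = ΔT/R_total = 962/0.5203 = 1849 W
T_interface = T_inner − Q·ΣR(inner→interface) = 1268 − 1850×0.0459

T ≈ 1180 K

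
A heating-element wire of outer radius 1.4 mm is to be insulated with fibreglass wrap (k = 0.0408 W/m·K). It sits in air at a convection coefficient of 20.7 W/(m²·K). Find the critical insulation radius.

r_cr ≈ 1.97 mm

For a cylinder r_cr = k/h = 0.0408/20.7
r_cr = 1.97 mm; since the bare radius (1.4 mm) is below r_cr, adding a thin layer of insulation will *increase* heat loss.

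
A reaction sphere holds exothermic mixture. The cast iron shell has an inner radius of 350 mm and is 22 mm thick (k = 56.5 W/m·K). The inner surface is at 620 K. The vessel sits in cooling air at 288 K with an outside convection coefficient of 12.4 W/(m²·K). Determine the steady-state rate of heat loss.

Radial (spherical) resistances in series:
R_cast iron shell = (1/0.35 − 1/0.372)/(4π×56.5) = 2.38×10^-4 K/W
R_outer film = 1/(h·4πr_o²) = 1/(12.4×4π×0.372²) = 0.04637 K/W
R_total = 0.04661 K/W
Q = ΔT/R_total = 332/0.04661

Q ≈ 7120 W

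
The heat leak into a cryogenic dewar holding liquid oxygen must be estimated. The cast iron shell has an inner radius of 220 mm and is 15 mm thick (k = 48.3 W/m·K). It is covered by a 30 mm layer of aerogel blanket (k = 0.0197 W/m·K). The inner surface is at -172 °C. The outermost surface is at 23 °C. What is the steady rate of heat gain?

Radial (spherical) resistances in series:
R_cast iron shell = (1/0.22 − 1/0.235)/(4π×48.3) = 4.78×10^-4 K/W
R_aerogel blanket = (1/0.235 − 1/0.265)/(4π×0.0197) = 1.946 K/W
R_total = 1.946 K/W
Q = ΔT/R_total = 195/1.946

Q ≈ 100 W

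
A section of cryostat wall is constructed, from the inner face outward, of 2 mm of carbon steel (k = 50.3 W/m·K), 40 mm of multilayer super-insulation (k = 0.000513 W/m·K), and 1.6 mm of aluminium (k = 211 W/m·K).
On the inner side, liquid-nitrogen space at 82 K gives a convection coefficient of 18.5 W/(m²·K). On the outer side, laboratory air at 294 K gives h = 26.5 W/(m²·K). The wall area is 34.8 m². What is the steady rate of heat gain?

Series thermal resistances:
R_inner film = 1/(h_i·A) = 1/(18.5×34.8) = 0.001553 K/W
R_carbon steel = L/(kA) = 0.002/(50.3×34.8) = 1.143×10^-6 K/W
R_multilayer super-insulation = L/(kA) = 0.04/(0.000513×34.8) = 2.241 K/W
R_aluminium = L/(kA) = 0.0016/(211×34.8) = 2.179×10^-7 K/W
R_outer film = 1/(h_o·A) = 1/(26.5×34.8) = 0.001084 K/W
R_total = 2.243 K/W
Q = ΔT / R_total = 212 / 2.243

Q ≈ 94.5 W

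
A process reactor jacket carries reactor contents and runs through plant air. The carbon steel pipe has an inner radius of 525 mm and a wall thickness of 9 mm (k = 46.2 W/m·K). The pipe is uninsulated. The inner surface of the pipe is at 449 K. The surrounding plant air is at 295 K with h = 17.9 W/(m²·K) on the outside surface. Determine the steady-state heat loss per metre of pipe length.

q′ ≈ 9220 W/m

Treating each annulus and film as a series resistance:
R_carbon steel pipe wall = ln(534/525)/(2π×46.2×1) = 5.856×10^-5 K/W
R_outer film = 1/(h_o·2πr_oL) = 1/(17.9×2π×0.534×1) = 0.01665 K/W
R_total = 0.01671 K/W
Q = ΔT/R_total = 154/0.01671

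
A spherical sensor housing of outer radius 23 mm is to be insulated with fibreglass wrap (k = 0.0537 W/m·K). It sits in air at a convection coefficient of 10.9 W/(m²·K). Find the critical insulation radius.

r_cr ≈ 9.85 mm

For a sphere r_cr = 2k/h = 2×0.0537/10.9
r_cr = 9.85 mm; since the bare radius (23 mm) is above r_cr, any added insulation will reduce heat loss.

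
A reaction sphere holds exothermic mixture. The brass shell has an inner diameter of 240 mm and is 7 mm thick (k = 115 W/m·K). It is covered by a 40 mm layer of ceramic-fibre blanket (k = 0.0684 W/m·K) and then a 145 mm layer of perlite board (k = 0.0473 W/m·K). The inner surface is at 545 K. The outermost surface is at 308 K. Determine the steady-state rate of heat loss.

Radial (spherical) resistances in series:
R_brass shell = (1/0.12 − 1/0.127)/(4π×115) = 3.178×10^-4 K/W
R_ceramic-fibre blanket = (1/0.127 − 1/0.167)/(4π×0.0684) = 2.194 K/W
R_perlite board = (1/0.167 − 1/0.312)/(4π×0.0473) = 4.682 K/W
R_total = 6.876 K/W
Q = ΔT/R_total = 237/6.876

Q ≈ 34.5 W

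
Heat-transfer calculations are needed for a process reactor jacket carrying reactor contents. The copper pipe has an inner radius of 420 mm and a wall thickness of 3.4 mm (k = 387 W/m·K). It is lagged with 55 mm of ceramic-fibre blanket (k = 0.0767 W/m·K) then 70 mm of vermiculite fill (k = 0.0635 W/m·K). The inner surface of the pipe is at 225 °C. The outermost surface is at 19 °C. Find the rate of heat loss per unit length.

q′ ≈ 346 W/m

For a radial system each layer contributes R = ln(r_out/r_in)/(2πkL); films add R = 1/(hA).
R_copper pipe wall = ln(423.4/420)/(2π×387×1) = 3.316×10^-6 K/W
R_ceramic-fibre blanket = ln(478.4/423.4)/(2π×0.0767×1) = 0.2534 K/W
R_vermiculite fill = ln(548.4/478.4)/(2π×0.0635×1) = 0.3423 K/W
R_total = 0.5957 K/W
Q = ΔT/R_total = 206/0.5957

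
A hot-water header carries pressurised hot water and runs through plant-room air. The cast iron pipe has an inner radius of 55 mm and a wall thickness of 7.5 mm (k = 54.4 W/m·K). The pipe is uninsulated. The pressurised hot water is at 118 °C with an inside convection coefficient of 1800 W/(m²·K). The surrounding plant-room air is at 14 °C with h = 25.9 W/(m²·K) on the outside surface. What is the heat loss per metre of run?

q′ ≈ 1040 W/m

Per-layer cylindrical resistances, series-summed:
R_inner film = 1/(h_i·2πr₁L) = 1/(1800×2π×0.055×1) = 0.001608 K/W
R_cast iron pipe wall = ln(62.5/55)/(2π×54.4×1) = 3.74×10^-4 K/W
R_outer film = 1/(h_o·2πr_oL) = 1/(25.9×2π×0.0625×1) = 0.09832 K/W
R_total = 0.1003 K/W
Q = ΔT/R_total = 104/0.1003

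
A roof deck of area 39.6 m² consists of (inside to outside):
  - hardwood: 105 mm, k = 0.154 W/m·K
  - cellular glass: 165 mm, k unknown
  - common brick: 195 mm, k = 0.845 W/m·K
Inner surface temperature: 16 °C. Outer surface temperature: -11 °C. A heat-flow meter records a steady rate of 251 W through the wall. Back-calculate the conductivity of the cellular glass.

Model the wall as resistances in series:
R_hardwood = L/(kA) = 0.105/(0.154×39.6) = 0.01722 K/W
R_common brick = L/(kA) = 0.195/(0.845×39.6) = 0.005828 K/W
Sum of known resistances R_other = 0.02305 K/W
Total R = ΔT/Q = 27/251 = 0.1076 K/W
R_cellular glass = R_total − R_other = 0.08452 K/W
k = L/(R·A) = 0.165/(0.08452×39.6)

k ≈ 0.0493 W/(m·K)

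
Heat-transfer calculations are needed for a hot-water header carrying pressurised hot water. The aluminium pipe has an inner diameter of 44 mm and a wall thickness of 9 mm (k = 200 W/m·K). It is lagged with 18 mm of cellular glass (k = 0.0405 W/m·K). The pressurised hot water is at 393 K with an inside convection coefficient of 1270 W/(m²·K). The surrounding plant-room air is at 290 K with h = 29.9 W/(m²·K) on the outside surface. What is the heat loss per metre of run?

q′ ≈ 53.8 W/m

Treating each annulus and film as a series resistance:
R_inner film = 1/(h_i·2πr₁L) = 1/(1270×2π×0.022×1) = 0.005696 K/W
R_aluminium pipe wall = ln(31/22)/(2π×200×1) = 2.729×10^-4 K/W
R_cellular glass = ln(49/31)/(2π×0.0405×1) = 1.799 K/W
R_outer film = 1/(h_o·2πr_oL) = 1/(29.9×2π×0.049×1) = 0.1086 K/W
R_total = 1.914 K/W
Q = ΔT/R_total = 103/1.914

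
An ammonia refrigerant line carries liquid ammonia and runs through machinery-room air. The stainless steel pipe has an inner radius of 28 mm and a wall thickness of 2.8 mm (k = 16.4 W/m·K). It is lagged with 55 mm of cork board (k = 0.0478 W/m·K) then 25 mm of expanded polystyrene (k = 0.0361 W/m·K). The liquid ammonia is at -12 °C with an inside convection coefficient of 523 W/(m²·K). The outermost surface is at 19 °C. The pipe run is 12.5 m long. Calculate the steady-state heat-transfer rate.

Cylindrical conduction, so R = ln(r₂/r₁)/(2πkL) per layer, in series:
R_inner film = 1/(h_i·2πr₁L) = 1/(523×2π×0.028×12.5) = 8.695×10^-4 K/W
R_stainless steel pipe wall = ln(30.8/28)/(2π×16.4×12.5) = 7.4×10^-5 K/W
R_cork board = ln(85.8/30.8)/(2π×0.0478×12.5) = 0.2729 K/W
R_expanded polystyrene = ln(110.8/85.8)/(2π×0.0361×12.5) = 0.09019 K/W
R_total = 0.364 K/W
Q = ΔT/R_total = 31/0.364

Q ≈ 85.2 W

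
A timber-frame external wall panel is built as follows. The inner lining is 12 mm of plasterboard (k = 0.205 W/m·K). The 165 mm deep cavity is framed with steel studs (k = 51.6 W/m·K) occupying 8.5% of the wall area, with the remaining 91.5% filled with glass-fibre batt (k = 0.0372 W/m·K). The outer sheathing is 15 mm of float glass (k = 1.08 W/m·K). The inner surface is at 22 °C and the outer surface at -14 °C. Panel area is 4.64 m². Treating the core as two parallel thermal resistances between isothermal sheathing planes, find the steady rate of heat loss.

Sheathing layers in series; stud and cavity paths in parallel between them.
R_inner = 0.012/(0.205×4.64) = 0.01262 K/W
R_stud  = 0.165/(51.6×0.085×4.64) = 0.008108 K/W
R_cav   = 0.165/(0.0372×0.915×4.64) = 1.045 K/W
1/R_core = 1/R_stud + 1/R_cav → R_core = 0.008045 K/W
R_outer = 0.015/(1.08×4.64) = 0.002993 K/W
R_total = 0.02365 K/W
Q = ΔT/R_total = 36/0.02365

Q ≈ 1520 W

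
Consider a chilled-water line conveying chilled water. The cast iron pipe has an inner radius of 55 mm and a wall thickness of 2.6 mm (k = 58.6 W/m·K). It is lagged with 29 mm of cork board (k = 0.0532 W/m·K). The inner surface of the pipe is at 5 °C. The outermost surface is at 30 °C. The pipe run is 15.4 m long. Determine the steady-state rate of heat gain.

Q ≈ 316 W

Per-layer cylindrical resistances, series-summed:
R_cast iron pipe wall = ln(57.6/55)/(2π×58.6×15.4) = 8.146×10^-6 K/W
R_cork board = ln(86.6/57.6)/(2π×0.0532×15.4) = 0.07922 K/W
R_total = 0.07922 K/W
Q = ΔT/R_total = 25/0.07922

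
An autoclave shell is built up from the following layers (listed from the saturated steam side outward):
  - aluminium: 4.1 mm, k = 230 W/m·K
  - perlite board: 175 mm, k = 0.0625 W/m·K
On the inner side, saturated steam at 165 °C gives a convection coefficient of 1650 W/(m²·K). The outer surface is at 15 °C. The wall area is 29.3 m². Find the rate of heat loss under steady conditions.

Q ≈ 1570 W

Series thermal resistances:
R_inner film = 1/(h_i·A) = 1/(1650×29.3) = 2.068×10^-5 K/W
R_aluminium = L/(kA) = 0.0041/(230×29.3) = 6.084×10^-7 K/W
R_perlite board = L/(kA) = 0.175/(0.0625×29.3) = 0.09556 K/W
R_total = 0.09558 K/W
Q = ΔT / R_total = 150 / 0.09558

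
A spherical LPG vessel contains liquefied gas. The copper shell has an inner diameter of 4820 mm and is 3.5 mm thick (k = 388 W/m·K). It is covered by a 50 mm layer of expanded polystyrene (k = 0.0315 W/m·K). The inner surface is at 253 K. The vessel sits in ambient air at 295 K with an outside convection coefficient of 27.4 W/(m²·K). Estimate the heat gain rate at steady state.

Q ≈ 1930 W

Radial (spherical) resistances in series:
R_copper shell = (1/2.41 − 1/2.4135)/(4π×388) = 1.234×10^-7 K/W
R_expanded polystyrene = (1/2.4135 − 1/2.4635)/(4π×0.0315) = 0.02124 K/W
R_outer film = 1/(h·4πr_o²) = 1/(27.4×4π×2.4635²) = 4.786×10^-4 K/W
R_total = 0.02172 K/W
Q = ΔT/R_total = 42/0.02172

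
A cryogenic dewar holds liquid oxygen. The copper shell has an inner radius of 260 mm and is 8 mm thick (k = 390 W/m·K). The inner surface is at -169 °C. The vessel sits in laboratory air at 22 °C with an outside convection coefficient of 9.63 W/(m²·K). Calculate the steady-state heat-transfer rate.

Q ≈ 1660 W

For a spherical shell R = (1/r₁ − 1/r₂)/(4πk); film R = 1/(h·4πr²). In series:
R_copper shell = (1/0.26 − 1/0.268)/(4π×390) = 2.343×10^-5 K/W
R_outer film = 1/(h·4πr_o²) = 1/(9.63×4π×0.268²) = 0.1151 K/W
R_total = 0.1151 K/W
Q = ΔT/R_total = 191/0.1151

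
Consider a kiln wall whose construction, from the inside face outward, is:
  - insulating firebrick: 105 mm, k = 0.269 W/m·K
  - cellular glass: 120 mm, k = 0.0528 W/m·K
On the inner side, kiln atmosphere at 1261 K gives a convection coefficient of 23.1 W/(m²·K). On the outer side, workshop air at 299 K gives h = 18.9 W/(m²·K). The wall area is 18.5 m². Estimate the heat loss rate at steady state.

Series thermal resistances:
R_inner film = 1/(h_i·A) = 1/(23.1×18.5) = 0.00234 K/W
R_insulating firebrick = L/(kA) = 0.105/(0.269×18.5) = 0.0211 K/W
R_cellular glass = L/(kA) = 0.12/(0.0528×18.5) = 0.1229 K/W
R_outer film = 1/(h_o·A) = 1/(18.9×18.5) = 0.00286 K/W
R_total = 0.1491 K/W
Q = ΔT / R_total = 962 / 0.1491

Q ≈ 6450 W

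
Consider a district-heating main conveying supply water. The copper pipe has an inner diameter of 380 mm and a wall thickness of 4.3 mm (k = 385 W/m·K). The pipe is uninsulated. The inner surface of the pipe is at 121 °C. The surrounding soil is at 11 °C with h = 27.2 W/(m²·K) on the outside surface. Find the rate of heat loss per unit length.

q′ ≈ 3650 W/m

Per-layer cylindrical resistances, series-summed:
R_copper pipe wall = ln(194.3/190)/(2π×385×1) = 9.251×10^-6 K/W
R_outer film = 1/(h_o·2πr_oL) = 1/(27.2×2π×0.1943×1) = 0.03011 K/W
R_total = 0.03012 K/W
Q = ΔT/R_total = 110/0.03012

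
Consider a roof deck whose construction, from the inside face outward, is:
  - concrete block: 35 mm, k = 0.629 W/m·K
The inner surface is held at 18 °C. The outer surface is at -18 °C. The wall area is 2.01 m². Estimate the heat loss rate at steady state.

Q ≈ 1300 W

Series thermal resistances:
R_concrete block = L/(kA) = 0.035/(0.629×2.01) = 0.02768 K/W
R_total = 0.02768 K/W
Q = ΔT / R_total = 36 / 0.02768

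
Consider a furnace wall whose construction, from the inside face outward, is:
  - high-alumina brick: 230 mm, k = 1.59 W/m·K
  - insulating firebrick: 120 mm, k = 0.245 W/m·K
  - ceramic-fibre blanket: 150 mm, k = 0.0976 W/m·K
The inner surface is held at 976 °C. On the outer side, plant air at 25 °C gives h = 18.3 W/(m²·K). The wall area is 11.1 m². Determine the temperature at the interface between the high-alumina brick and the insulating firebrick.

Model the wall as resistances in series:
R_high-alumina brick = L/(kA) = 0.23/(1.59×11.1) = 0.01303 K/W
R_insulating firebrick = L/(kA) = 0.12/(0.245×11.1) = 0.04413 K/W
R_ceramic-fibre blanket = L/(kA) = 0.15/(0.0976×11.1) = 0.1385 K/W
R_outer film = 1/(h_o·A) = 1/(18.3×11.1) = 0.004923 K/W
R_total = 0.2005 K/W;  Q = ΔT/R_total = 951/0.2005 = 4742 W
T_interface = T_inner − Q·ΣR(inner→interface) = 976 − 4740×0.01303

T ≈ 914 °C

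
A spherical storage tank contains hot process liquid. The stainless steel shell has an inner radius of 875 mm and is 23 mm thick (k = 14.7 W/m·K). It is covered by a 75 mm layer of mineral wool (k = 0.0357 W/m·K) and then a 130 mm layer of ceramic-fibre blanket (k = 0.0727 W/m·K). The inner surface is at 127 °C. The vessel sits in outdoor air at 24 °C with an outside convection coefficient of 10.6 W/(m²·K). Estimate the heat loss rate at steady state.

Q ≈ 312 W

Spherical conduction: R = (1/r_in − 1/r_out)/(4πk) per layer; series-sum.
R_stainless steel shell = (1/0.875 − 1/0.898)/(4π×14.7) = 1.585×10^-4 K/W
R_mineral wool = (1/0.898 − 1/0.973)/(4π×0.0357) = 0.1913 K/W
R_ceramic-fibre blanket = (1/0.973 − 1/1.103)/(4π×0.0727) = 0.1326 K/W
R_outer film = 1/(h·4πr_o²) = 1/(10.6×4π×1.103²) = 0.006171 K/W
R_total = 0.3303 K/W
Q = ΔT/R_total = 103/0.3303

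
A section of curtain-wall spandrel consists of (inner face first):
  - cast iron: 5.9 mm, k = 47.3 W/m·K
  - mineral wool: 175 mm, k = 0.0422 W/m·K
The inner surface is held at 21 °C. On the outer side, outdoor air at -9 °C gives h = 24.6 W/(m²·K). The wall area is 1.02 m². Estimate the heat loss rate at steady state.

Series thermal resistances:
R_cast iron = L/(kA) = 0.0059/(47.3×1.02) = 1.223×10^-4 K/W
R_mineral wool = L/(kA) = 0.175/(0.0422×1.02) = 4.066 K/W
R_outer film = 1/(h_o·A) = 1/(24.6×1.02) = 0.03985 K/W
R_total = 4.106 K/W
Q = ΔT / R_total = 30 / 4.106

Q ≈ 7.31 W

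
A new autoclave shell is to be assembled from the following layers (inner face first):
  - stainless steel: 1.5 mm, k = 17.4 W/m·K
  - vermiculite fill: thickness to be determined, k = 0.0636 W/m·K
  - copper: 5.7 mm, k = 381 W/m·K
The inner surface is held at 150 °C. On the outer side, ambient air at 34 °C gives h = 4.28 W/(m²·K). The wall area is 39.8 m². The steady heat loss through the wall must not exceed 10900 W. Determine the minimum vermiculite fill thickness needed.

Thermal resistances in series:
R_stainless steel = L/(kA) = 0.0015/(17.4×39.8) = 2.166×10^-6 K/W
R_copper = L/(kA) = 0.0057/(381×39.8) = 3.759×10^-7 K/W
R_outer film = 1/(h_o·A) = 1/(4.28×39.8) = 0.00587 K/W
Sum of the known resistances R_other = 0.005873 K/W
Required total resistance R_tot = ΔT/Q_allow = 116/10900 = 0.01064 K/W
R_vermiculite fill = R_tot − R_other = 0.004769 K/W
L = R·k·A = 0.004769×0.0636×39.8

L ≈ 12.1 mm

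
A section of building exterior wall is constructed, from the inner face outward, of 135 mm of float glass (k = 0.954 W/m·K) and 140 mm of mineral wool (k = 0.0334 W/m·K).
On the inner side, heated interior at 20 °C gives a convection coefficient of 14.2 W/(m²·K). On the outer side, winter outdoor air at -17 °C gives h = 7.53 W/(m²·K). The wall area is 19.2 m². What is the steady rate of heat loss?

Series thermal resistances:
R_inner film = 1/(h_i·A) = 1/(14.2×19.2) = 0.003668 K/W
R_float glass = L/(kA) = 0.135/(0.954×19.2) = 0.00737 K/W
R_mineral wool = L/(kA) = 0.14/(0.0334×19.2) = 0.2183 K/W
R_outer film = 1/(h_o·A) = 1/(7.53×19.2) = 0.006917 K/W
R_total = 0.2363 K/W
Q = ΔT / R_total = 37 / 0.2363

Q ≈ 157 W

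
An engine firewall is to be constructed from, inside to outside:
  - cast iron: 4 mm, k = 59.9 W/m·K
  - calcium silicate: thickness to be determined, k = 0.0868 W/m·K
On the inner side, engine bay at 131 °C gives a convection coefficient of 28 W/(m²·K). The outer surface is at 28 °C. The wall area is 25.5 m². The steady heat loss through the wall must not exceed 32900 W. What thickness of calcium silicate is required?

L ≈ 3.82 mm

Treating each layer as a thermal resistance in series:
R_inner film = 1/(h_i·A) = 1/(28×25.5) = 0.001401 K/W
R_cast iron = L/(kA) = 0.004/(59.9×25.5) = 2.619×10^-6 K/W
Sum of the known resistances R_other = 0.001403 K/W
Required total resistance R_tot = ΔT/Q_allow = 103/32900 = 0.003131 K/W
R_calcium silicate = R_tot − R_other = 0.001728 K/W
L = R·k·A = 0.001728×0.0868×25.5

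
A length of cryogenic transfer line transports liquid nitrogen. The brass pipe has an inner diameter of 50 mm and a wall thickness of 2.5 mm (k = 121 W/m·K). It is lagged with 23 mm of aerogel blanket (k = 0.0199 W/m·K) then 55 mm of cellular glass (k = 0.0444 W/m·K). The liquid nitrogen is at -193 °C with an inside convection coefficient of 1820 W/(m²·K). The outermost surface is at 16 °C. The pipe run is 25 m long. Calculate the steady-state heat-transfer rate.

Q ≈ 696 W

Per-layer cylindrical resistances, series-summed:
R_inner film = 1/(h_i·2πr₁L) = 1/(1820×2π×0.025×25) = 1.399×10^-4 K/W
R_brass pipe wall = ln(27.5/25)/(2π×121×25) = 5.015×10^-6 K/W
R_aerogel blanket = ln(50.5/27.5)/(2π×0.0199×25) = 0.1944 K/W
R_cellular glass = ln(105.5/50.5)/(2π×0.0444×25) = 0.1056 K/W
R_total = 0.3002 K/W
Q = ΔT/R_total = 209/0.3002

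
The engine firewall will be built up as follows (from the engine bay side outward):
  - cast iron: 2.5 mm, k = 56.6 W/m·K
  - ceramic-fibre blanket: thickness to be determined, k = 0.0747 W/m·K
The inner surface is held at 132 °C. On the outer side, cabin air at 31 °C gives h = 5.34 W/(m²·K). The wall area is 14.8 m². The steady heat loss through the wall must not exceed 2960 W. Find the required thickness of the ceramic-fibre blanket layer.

Model the wall as resistances in series:
R_cast iron = L/(kA) = 0.0025/(56.6×14.8) = 2.984×10^-6 K/W
R_outer film = 1/(h_o·A) = 1/(5.34×14.8) = 0.01265 K/W
Sum of the known resistances R_other = 0.01266 K/W
Required total resistance R_tot = ΔT/Q_allow = 101/2960 = 0.03412 K/W
R_ceramic-fibre blanket = R_tot − R_other = 0.02147 K/W
L = R·k·A = 0.02147×0.0747×14.8

L ≈ 23.7 mm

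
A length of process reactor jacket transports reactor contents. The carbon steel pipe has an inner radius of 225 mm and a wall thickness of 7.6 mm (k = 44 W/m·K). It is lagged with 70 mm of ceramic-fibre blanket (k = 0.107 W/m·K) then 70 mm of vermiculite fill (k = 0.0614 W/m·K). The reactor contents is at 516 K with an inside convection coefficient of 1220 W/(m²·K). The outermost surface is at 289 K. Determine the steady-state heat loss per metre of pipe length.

q′ ≈ 244 W/m

For a radial system each layer contributes R = ln(r_out/r_in)/(2πkL); films add R = 1/(hA).
R_inner film = 1/(h_i·2πr₁L) = 1/(1220×2π×0.225×1) = 5.798×10^-4 K/W
R_carbon steel pipe wall = ln(232.6/225)/(2π×44×1) = 1.202×10^-4 K/W
R_ceramic-fibre blanket = ln(302.6/232.6)/(2π×0.107×1) = 0.3913 K/W
R_vermiculite fill = ln(372.6/302.6)/(2π×0.0614×1) = 0.5394 K/W
R_total = 0.9314 K/W
Q = ΔT/R_total = 227/0.9314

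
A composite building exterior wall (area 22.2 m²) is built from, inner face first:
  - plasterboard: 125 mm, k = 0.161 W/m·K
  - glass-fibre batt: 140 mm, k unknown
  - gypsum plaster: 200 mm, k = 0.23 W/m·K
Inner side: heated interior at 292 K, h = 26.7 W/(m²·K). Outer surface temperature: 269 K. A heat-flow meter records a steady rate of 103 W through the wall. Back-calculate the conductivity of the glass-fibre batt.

k ≈ 0.0428 W/(m·K)

Thermal resistances in series:
R_inner film = 1/(h_i·A) = 1/(26.7×22.2) = 0.001687 K/W
R_plasterboard = L/(kA) = 0.125/(0.161×22.2) = 0.03497 K/W
R_gypsum plaster = L/(kA) = 0.2/(0.23×22.2) = 0.03917 K/W
Sum of known resistances R_other = 0.07583 K/W
Total R = ΔT/Q = 23/103 = 0.2233 K/W
R_glass-fibre batt = R_total − R_other = 0.1475 K/W
k = L/(R·A) = 0.14/(0.1475×22.2)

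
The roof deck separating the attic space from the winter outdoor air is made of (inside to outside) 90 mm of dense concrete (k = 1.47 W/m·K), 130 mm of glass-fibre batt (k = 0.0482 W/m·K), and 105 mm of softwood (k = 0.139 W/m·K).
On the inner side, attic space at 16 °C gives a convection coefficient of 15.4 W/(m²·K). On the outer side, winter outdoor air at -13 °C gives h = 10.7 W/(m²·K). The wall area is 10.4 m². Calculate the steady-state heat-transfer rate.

Using the resistance-network approach (series):
R_inner film = 1/(h_i·A) = 1/(15.4×10.4) = 0.006244 K/W
R_dense concrete = L/(kA) = 0.09/(1.47×10.4) = 0.005887 K/W
R_glass-fibre batt = L/(kA) = 0.13/(0.0482×10.4) = 0.2593 K/W
R_softwood = L/(kA) = 0.105/(0.139×10.4) = 0.07263 K/W
R_outer film = 1/(h_o·A) = 1/(10.7×10.4) = 0.008986 K/W
R_total = 0.3531 K/W
Q = ΔT / R_total = 29 / 0.3531

Q ≈ 82.1 W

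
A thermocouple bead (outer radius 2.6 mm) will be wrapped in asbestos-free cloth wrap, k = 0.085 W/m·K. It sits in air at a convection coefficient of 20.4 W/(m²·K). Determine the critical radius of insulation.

For a sphere r_cr = 2k/h = 2×0.085/20.4
r_cr = 8.33 mm; since the bare radius (2.6 mm) is below r_cr, adding a thin layer of insulation will *increase* heat loss.

r_cr ≈ 8.33 mm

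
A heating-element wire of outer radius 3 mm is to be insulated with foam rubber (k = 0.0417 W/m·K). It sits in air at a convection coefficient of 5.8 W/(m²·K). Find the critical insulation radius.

r_cr ≈ 7.19 mm

For a cylinder r_cr = k/h = 0.0417/5.8
r_cr = 7.19 mm; since the bare radius (3 mm) is below r_cr, adding a thin layer of insulation will *increase* heat loss.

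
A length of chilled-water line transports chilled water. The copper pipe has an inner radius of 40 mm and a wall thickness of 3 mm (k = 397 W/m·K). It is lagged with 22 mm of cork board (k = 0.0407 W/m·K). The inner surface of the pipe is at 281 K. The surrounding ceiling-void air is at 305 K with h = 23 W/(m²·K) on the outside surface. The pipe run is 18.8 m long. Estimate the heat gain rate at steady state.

Per-layer cylindrical resistances, series-summed:
R_copper pipe wall = ln(43/40)/(2π×397×18.8) = 1.542×10^-6 K/W
R_cork board = ln(65/43)/(2π×0.0407×18.8) = 0.08594 K/W
R_outer film = 1/(h_o·2πr_oL) = 1/(23×2π×0.065×18.8) = 0.005663 K/W
R_total = 0.09161 K/W
Q = ΔT/R_total = 24/0.09161

Q ≈ 262 W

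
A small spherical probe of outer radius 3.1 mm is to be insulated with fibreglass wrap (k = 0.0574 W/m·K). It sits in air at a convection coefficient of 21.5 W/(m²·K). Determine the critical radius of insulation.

For a sphere r_cr = 2k/h = 2×0.0574/21.5
r_cr = 5.34 mm; since the bare radius (3.1 mm) is below r_cr, adding a thin layer of insulation will *increase* heat loss.

r_cr ≈ 5.34 mm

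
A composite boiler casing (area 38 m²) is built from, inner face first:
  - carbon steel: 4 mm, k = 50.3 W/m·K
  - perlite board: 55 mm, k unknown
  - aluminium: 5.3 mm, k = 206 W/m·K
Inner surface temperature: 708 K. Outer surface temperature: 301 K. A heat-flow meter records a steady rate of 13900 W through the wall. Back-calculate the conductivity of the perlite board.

Series thermal resistances:
R_carbon steel = L/(kA) = 0.004/(50.3×38) = 2.093×10^-6 K/W
R_aluminium = L/(kA) = 0.0053/(206×38) = 6.771×10^-7 K/W
Sum of known resistances R_other = 2.77×10^-6 K/W
Total R = ΔT/Q = 407/13900 = 0.02928 K/W
R_perlite board = R_total − R_other = 0.02928 K/W
k = L/(R·A) = 0.055/(0.02928×38)

k ≈ 0.0494 W/(m·K)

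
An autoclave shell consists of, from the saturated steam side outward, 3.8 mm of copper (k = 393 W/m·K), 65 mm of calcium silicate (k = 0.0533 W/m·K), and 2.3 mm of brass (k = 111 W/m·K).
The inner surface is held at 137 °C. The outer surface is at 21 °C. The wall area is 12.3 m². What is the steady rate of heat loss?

Q ≈ 1170 W

Using the resistance-network approach (series):
R_copper = L/(kA) = 0.0038/(393×12.3) = 7.861×10^-7 K/W
R_calcium silicate = L/(kA) = 0.065/(0.0533×12.3) = 0.09915 K/W
R_brass = L/(kA) = 0.0023/(111×12.3) = 1.685×10^-6 K/W
R_total = 0.09915 K/W
Q = ΔT / R_total = 116 / 0.09915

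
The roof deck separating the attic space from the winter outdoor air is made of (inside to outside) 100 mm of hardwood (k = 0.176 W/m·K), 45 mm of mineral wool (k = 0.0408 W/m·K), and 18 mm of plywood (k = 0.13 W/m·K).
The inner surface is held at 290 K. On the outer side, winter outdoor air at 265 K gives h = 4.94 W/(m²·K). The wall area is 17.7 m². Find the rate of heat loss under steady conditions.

Thermal resistances in series:
R_hardwood = L/(kA) = 0.1/(0.176×17.7) = 0.0321 K/W
R_mineral wool = L/(kA) = 0.045/(0.0408×17.7) = 0.06231 K/W
R_plywood = L/(kA) = 0.018/(0.13×17.7) = 0.007823 K/W
R_outer film = 1/(h_o·A) = 1/(4.94×17.7) = 0.01144 K/W
R_total = 0.1137 K/W
Q = ΔT / R_total = 25 / 0.1137

Q ≈ 220 W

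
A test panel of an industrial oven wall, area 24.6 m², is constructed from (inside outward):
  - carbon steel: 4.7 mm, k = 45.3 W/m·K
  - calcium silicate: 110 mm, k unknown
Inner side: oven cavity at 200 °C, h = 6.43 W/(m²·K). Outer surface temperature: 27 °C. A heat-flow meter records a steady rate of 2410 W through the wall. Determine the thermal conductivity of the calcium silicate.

k ≈ 0.0683 W/(m·K)

Model the wall as resistances in series:
R_inner film = 1/(h_i·A) = 1/(6.43×24.6) = 0.006322 K/W
R_carbon steel = L/(kA) = 0.0047/(45.3×24.6) = 4.218×10^-6 K/W
Sum of known resistances R_other = 0.006326 K/W
Total R = ΔT/Q = 173/2410 = 0.07178 K/W
R_calcium silicate = R_total − R_other = 0.06546 K/W
k = L/(R·A) = 0.11/(0.06546×24.6)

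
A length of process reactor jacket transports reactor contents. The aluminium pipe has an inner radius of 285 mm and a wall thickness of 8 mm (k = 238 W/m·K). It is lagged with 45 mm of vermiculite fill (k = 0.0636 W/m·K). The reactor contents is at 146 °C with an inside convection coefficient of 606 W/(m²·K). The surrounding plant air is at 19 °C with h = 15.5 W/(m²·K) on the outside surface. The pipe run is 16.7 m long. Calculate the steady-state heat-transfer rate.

Q ≈ 5450 W

For a radial system each layer contributes R = ln(r_out/r_in)/(2πkL); films add R = 1/(hA).
R_inner film = 1/(h_i·2πr₁L) = 1/(606×2π×0.285×16.7) = 5.518×10^-5 K/W
R_aluminium pipe wall = ln(293/285)/(2π×238×16.7) = 1.109×10^-6 K/W
R_vermiculite fill = ln(338/293)/(2π×0.0636×16.7) = 0.02141 K/W
R_outer film = 1/(h_o·2πr_oL) = 1/(15.5×2π×0.338×16.7) = 0.001819 K/W
R_total = 0.02328 K/W
Q = ΔT/R_total = 127/0.02328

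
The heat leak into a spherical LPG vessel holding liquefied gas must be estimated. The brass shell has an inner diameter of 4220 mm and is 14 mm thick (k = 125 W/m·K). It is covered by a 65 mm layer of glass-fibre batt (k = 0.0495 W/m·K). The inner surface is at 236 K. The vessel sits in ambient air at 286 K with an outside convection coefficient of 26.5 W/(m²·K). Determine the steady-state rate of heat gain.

Radial (spherical) resistances in series:
R_brass shell = (1/2.11 − 1/2.124)/(4π×125) = 1.989×10^-6 K/W
R_glass-fibre batt = (1/2.124 − 1/2.189)/(4π×0.0495) = 0.02247 K/W
R_outer film = 1/(h·4πr_o²) = 1/(26.5×4π×2.189²) = 6.267×10^-4 K/W
R_total = 0.0231 K/W
Q = ΔT/R_total = 50/0.0231

Q ≈ 2160 W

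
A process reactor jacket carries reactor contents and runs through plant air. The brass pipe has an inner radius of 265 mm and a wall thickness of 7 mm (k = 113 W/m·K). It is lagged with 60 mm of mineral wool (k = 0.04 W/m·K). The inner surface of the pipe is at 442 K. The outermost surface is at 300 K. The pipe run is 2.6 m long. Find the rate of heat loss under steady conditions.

Per-layer cylindrical resistances, series-summed:
R_brass pipe wall = ln(272/265)/(2π×113×2.6) = 1.412×10^-5 K/W
R_mineral wool = ln(332/272)/(2π×0.04×2.6) = 0.305 K/W
R_total = 0.3051 K/W
Q = ΔT/R_total = 142/0.3051

Q ≈ 465 W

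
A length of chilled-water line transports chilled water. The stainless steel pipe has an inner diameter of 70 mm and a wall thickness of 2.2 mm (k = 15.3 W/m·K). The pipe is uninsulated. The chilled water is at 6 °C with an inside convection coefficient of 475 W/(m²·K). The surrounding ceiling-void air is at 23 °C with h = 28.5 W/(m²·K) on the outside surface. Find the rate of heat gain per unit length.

q′ ≈ 106 W/m

Treating each annulus and film as a series resistance:
R_inner film = 1/(h_i·2πr₁L) = 1/(475×2π×0.035×1) = 0.009573 K/W
R_stainless steel pipe wall = ln(37.2/35)/(2π×15.3×1) = 6.341×10^-4 K/W
R_outer film = 1/(h_o·2πr_oL) = 1/(28.5×2π×0.0372×1) = 0.1501 K/W
R_total = 0.1603 K/W
Q = ΔT/R_total = 17/0.1603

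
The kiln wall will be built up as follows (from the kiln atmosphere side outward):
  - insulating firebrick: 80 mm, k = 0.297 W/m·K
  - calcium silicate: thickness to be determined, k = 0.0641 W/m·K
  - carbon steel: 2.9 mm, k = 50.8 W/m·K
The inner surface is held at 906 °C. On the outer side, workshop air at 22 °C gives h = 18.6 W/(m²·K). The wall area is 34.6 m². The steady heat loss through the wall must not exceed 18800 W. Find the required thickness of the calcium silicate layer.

L ≈ 83.6 mm

Treating each layer as a thermal resistance in series:
R_insulating firebrick = L/(kA) = 0.08/(0.297×34.6) = 0.007785 K/W
R_carbon steel = L/(kA) = 0.0029/(50.8×34.6) = 1.65×10^-6 K/W
R_outer film = 1/(h_o·A) = 1/(18.6×34.6) = 0.001554 K/W
Sum of the known resistances R_other = 0.00934 K/W
Required total resistance R_tot = ΔT/Q_allow = 884/18800 = 0.04702 K/W
R_calcium silicate = R_tot − R_other = 0.03768 K/W
L = R·k·A = 0.03768×0.0641×34.6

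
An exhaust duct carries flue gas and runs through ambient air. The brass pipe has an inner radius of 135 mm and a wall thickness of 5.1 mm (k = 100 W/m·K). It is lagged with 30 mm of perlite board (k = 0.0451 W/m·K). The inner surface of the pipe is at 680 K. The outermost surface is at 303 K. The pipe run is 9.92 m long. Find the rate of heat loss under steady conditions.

Q ≈ 5460 W

Radial resistances (cylindrical: R_cond = ln(r_o/r_i)/(2πkL), R_conv = 1/(h·2πrL)):
R_brass pipe wall = ln(140.1/135)/(2π×100×9.92) = 5.949×10^-6 K/W
R_perlite board = ln(170.1/140.1)/(2π×0.0451×9.92) = 0.06902 K/W
R_total = 0.06903 K/W
Q = ΔT/R_total = 377/0.06903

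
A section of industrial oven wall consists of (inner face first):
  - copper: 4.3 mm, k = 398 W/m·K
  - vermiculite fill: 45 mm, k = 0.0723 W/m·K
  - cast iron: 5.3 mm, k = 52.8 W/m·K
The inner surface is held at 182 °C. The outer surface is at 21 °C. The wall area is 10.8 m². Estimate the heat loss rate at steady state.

Model the wall as resistances in series:
R_copper = L/(kA) = 0.0043/(398×10.8) = 1×10^-6 K/W
R_vermiculite fill = L/(kA) = 0.045/(0.0723×10.8) = 0.05763 K/W
R_cast iron = L/(kA) = 0.0053/(52.8×10.8) = 9.294×10^-6 K/W
R_total = 0.05764 K/W
Q = ΔT / R_total = 161 / 0.05764

Q ≈ 2790 W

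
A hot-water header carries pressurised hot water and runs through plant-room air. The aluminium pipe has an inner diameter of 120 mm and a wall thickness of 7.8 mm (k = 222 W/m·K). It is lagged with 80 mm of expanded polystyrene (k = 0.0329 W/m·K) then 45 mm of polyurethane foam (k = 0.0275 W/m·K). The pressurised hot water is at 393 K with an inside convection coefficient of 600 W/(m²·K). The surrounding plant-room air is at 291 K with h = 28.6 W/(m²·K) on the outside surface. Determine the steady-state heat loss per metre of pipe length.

q′ ≈ 19.1 W/m

Treating each annulus and film as a series resistance:
R_inner film = 1/(h_i·2πr₁L) = 1/(600×2π×0.06×1) = 0.004421 K/W
R_aluminium pipe wall = ln(67.8/60)/(2π×222×1) = 8.762×10^-5 K/W
R_expanded polystyrene = ln(147.8/67.8)/(2π×0.0329×1) = 3.77 K/W
R_polyurethane foam = ln(192.8/147.8)/(2π×0.0275×1) = 1.538 K/W
R_outer film = 1/(h_o·2πr_oL) = 1/(28.6×2π×0.1928×1) = 0.02886 K/W
R_total = 5.342 K/W
Q = ΔT/R_total = 102/5.342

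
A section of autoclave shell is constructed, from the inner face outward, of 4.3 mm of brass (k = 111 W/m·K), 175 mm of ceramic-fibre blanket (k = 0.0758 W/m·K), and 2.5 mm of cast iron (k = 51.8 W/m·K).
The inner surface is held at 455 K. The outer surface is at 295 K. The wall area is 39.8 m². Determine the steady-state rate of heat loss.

Treating each layer as a thermal resistance in series:
R_brass = L/(kA) = 0.0043/(111×39.8) = 9.733×10^-7 K/W
R_ceramic-fibre blanket = L/(kA) = 0.175/(0.0758×39.8) = 0.05801 K/W
R_cast iron = L/(kA) = 0.0025/(51.8×39.8) = 1.213×10^-6 K/W
R_total = 0.05801 K/W
Q = ΔT / R_total = 160 / 0.05801

Q ≈ 2760 W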